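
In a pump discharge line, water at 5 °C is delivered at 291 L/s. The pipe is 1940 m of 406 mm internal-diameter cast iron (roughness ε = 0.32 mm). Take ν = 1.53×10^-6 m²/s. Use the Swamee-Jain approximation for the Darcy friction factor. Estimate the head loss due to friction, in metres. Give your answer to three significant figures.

h_f ≈ 23.7 m

V = 4Q/(πD²) = 4·0.291/(π·0.406²) = 2.248 m/s
Re = VD/ν = 2.248·0.406/1.53×10^-6 = 5.96×10^5 → turbulent
ε/D = 0.32/406 = 7.88×10^-4
Swamee-Jain: f = 0.01926
h_f = f(L/D)V²/(2g) = 0.01926·(1940/0.406)·2.248²/(2·9.81) = 23.70 m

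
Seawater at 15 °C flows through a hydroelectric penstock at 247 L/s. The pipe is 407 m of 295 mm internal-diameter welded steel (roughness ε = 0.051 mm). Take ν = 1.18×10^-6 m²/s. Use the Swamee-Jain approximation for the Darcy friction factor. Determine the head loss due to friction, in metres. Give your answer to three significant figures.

V = 4Q/(πD²) = 4·0.247/(π·0.295²) = 3.614 m/s
Re = VD/ν = 3.614·0.295/1.18×10^-6 = 9.03×10^5 → turbulent
ε/D = 0.051/295 = 1.73×10^-4
Swamee-Jain: f = 0.01456
h_f = f(L/D)V²/(2g) = 0.01456·(407/0.295)·3.614²/(2·9.81) = 13.37 m

h_f ≈ 13.4 m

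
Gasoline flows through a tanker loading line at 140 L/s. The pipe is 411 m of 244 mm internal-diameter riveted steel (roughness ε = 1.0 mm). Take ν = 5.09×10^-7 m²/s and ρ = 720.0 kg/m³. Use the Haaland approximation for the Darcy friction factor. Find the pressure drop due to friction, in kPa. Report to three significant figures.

Δp ≈ 156 kPa

V = 4Q/(πD²) = 4·0.140/(π·0.244²) = 2.994 m/s
Re = VD/ν = 2.994·0.244/5.09×10^-7 = 1.44×10^6 → turbulent
ε/D = 1.0/244 = 0.00410
Haaland: f = 0.02875
h_f = f(L/D)V²/(2g) = 0.02875·(411/0.244)·2.994²/(2·9.81) = 22.12 m
Δp = ρg·h_f = 720.0·9.81·22.12 = 156.3 kPa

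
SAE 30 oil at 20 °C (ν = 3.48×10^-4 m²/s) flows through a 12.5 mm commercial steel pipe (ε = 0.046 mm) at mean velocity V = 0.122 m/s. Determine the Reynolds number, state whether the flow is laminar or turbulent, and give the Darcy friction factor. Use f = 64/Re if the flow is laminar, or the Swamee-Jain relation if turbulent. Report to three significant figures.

Re = VD/ν = 0.1220·0.0125/3.48×10^-4 = 4.38
Re < 2300 → laminar → f = 64/Re = 14.60

Re ≈ 4.38; laminar; f = 64/Re ≈ 14.6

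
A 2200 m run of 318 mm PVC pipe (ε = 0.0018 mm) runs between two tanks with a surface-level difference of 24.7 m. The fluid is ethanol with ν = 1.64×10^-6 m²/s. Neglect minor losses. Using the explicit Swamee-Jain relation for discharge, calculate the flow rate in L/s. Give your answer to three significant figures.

Swamee-Jain (Type II): Q = -0.965·√(gD⁵h_f/L)·ln[ε/(3.7D) + √(3.17ν²L/(gD³h_f))]
√(gD⁵h_f/L) = √(9.81·0.318⁵·24.7/2200) = 0.01893
ε/(3.7D) = 1.53×10^-6; √(3.17ν²L/(gD³h_f)) = 4.91×10^-5
Q = -0.965·0.01893·ln(5.059×10^-5) = 0.1806 m³/s
Check: V = 2.27 m/s, Re = 4.41×10^5, f = 0.01347, h_f = 24.6 m ≈ 24.7 m ✓

Q ≈ 181 L/s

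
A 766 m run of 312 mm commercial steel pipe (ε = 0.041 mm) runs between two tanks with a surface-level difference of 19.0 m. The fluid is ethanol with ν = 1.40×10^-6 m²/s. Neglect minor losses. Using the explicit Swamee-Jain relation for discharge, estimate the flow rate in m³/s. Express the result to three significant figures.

Q ≈ 0.250 m³/s

Swamee-Jain (Type II): Q = -0.965·√(gD⁵h_f/L)·ln[ε/(3.7D) + √(3.17ν²L/(gD³h_f))]
√(gD⁵h_f/L) = √(9.81·0.312⁵·19.0/766) = 0.02682
ε/(3.7D) = 3.55×10^-5; √(3.17ν²L/(gD³h_f)) = 2.90×10^-5
Q = -0.965·0.02682·ln(6.451×10^-5) = 0.2497 m³/s
Check: V = 3.27 m/s, Re = 7.28×10^5, f = 0.01430, h_f = 19.1 m ≈ 19.0 m ✓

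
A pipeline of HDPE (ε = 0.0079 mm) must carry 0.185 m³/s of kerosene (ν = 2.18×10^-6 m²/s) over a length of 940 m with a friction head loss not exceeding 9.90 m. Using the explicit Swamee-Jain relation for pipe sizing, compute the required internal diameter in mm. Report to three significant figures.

Swamee-Jain (Type III): D = 0.66·[ε^1.25·(LQ²/(gh_f))^4.75 + ν·Q^9.4·(L/(gh_f))^5.2]^0.04
LQ²/(gh_f) = 0.3313; L/(gh_f) = 9.679
Term 1 = ε^1.25·(…)^4.75 = 2.20×10^-9; Term 2 = ν·Q^9.4·(…)^5.2 = 3.77×10^-8
D = 0.66·(2.20×10^-9 + 3.77×10^-8)^0.04 = 0.3339 m = 334 mm
Check: V = 2.11 m/s, Re = 3.24×10^5, f = 0.01446, h_f = 9.26 m ≈ 9.90 m ✓

D ≈ 334 mm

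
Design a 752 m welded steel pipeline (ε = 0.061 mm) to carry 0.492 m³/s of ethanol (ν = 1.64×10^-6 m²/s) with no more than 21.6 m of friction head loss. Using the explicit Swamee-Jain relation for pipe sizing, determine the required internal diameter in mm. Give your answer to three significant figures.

Swamee-Jain (Type III): D = 0.66·[ε^1.25·(LQ²/(gh_f))^4.75 + ν·Q^9.4·(L/(gh_f))^5.2]^0.04
LQ²/(gh_f) = 0.8591; L/(gh_f) = 3.549
Term 1 = ε^1.25·(…)^4.75 = 2.62×10^-6; Term 2 = ν·Q^9.4·(…)^5.2 = 1.51×10^-6
D = 0.66·(2.62×10^-6 + 1.51×10^-6)^0.04 = 0.4020 m = 402 mm
Check: V = 3.88 m/s, Re = 9.50×10^5, f = 0.01426, h_f = 20.4 m ≈ 21.6 m ✓

D ≈ 402 mm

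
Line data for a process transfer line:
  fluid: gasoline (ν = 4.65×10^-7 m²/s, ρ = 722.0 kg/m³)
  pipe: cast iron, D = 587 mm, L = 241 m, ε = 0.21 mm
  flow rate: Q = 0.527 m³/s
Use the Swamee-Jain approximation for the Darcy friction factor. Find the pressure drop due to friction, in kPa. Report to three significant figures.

Δp ≈ 8.91 kPa

V = 4Q/(πD²) = 4·0.527/(π·0.587²) = 1.947 m/s
Re = VD/ν = 1.947·0.587/4.65×10^-7 = 2.46×10^6 → turbulent
ε/D = 0.21/587 = 3.58×10^-4
Swamee-Jain: f = 0.01585
h_f = f(L/D)V²/(2g) = 0.01585·(241/0.587)·1.947²/(2·9.81) = 1.258 m
Δp = ρg·h_f = 722.0·9.81·1.258 = 8.910 kPa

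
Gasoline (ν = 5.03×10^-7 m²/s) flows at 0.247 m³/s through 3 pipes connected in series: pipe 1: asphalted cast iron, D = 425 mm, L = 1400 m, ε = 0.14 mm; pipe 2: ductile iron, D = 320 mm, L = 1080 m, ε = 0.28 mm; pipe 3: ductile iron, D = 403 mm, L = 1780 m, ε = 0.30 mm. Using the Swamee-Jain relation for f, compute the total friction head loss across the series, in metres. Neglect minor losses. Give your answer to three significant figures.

Pipe 1: V = 1.741 m/s, Re = 1.47×10^6, ε/D = 3.29×10^-4, f = 0.01580, h_1 = f(L/D)V²/2g = 8.041 m
Pipe 2: V = 3.071 m/s, Re = 1.95×10^6, ε/D = 8.75×10^-4, f = 0.01925, h_2 = f(L/D)V²/2g = 31.23 m
Pipe 3: V = 1.936 m/s, Re = 1.55×10^6, ε/D = 7.44×10^-4, f = 0.01862, h_3 = f(L/D)V²/2g = 15.72 m
Series → Q common, losses add: H = Σh = 54.99 m

H ≈ 55.0 m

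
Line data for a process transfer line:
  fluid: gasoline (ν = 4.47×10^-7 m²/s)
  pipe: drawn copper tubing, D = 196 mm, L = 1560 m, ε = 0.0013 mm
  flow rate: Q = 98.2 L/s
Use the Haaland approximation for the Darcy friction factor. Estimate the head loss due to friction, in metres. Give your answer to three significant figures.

V = 4Q/(πD²) = 4·0.0982/(π·0.196²) = 3.255 m/s
Re = VD/ν = 3.255·0.196/4.47×10^-7 = 1.43×10^6 → turbulent
ε/D = 0.0013/196 = 6.63×10^-6
Haaland: f = 0.01107
h_f = f(L/D)V²/(2g) = 0.01107·(1560/0.196)·3.255²/(2·9.81) = 47.58 m

h_f ≈ 47.6 m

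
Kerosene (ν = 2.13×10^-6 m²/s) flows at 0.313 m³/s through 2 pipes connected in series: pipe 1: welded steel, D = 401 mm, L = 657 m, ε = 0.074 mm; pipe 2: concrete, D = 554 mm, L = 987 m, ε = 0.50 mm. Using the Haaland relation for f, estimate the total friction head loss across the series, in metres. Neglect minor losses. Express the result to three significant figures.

Pipe 1: V = 2.478 m/s, Re = 4.67×10^5, ε/D = 1.85×10^-4, f = 0.01524, h_1 = f(L/D)V²/2g = 7.815 m
Pipe 2: V = 1.298 m/s, Re = 3.38×10^5, ε/D = 9.03×10^-4, f = 0.02001, h_2 = f(L/D)V²/2g = 3.063 m
Series → Q common, losses add: H = Σh = 10.88 m

H ≈ 10.9 m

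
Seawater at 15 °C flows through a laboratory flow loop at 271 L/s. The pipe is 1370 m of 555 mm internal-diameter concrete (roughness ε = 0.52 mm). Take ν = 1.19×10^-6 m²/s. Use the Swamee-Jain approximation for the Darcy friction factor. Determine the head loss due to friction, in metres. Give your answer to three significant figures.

h_f ≈ 3.17 m

V = 4Q/(πD²) = 4·0.271/(π·0.555²) = 1.120 m/s
Re = VD/ν = 1.120·0.555/1.19×10^-6 = 5.22×10^5 → turbulent
ε/D = 0.52/555 = 9.37×10^-4
Swamee-Jain: f = 0.02005
h_f = f(L/D)V²/(2g) = 0.02005·(1370/0.555)·1.120²/(2·9.81) = 3.165 m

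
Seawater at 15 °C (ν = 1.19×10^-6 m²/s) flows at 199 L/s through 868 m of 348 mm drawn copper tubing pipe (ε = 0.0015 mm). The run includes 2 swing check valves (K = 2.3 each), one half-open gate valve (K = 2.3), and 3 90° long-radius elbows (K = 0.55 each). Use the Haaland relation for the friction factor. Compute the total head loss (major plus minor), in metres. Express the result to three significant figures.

H_L ≈ 8.95 m

V = 4Q/(πD²) = 2.092 m/s; V²/2g = 0.2231 m
Re = 6.12×10^5, ε/D = 4.31×10^-6 → f = 0.01266 (Haaland)
Major: h_f = f(L/D)·V²/2g = 0.01266·2494·0.2231 = 7.044 m
Minor: ΣK = 8.55; h_m = ΣK·V²/2g = 1.908 m
Total H_L = 7.044 + 1.908 = 8.952 m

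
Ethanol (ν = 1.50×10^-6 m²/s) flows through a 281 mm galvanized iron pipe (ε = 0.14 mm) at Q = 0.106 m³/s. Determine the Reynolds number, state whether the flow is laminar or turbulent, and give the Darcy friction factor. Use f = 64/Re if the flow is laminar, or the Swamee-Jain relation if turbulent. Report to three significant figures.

V = 4Q/(πD²) = 1.709 m/s
Re = VD/ν = 1.709·0.281/1.50×10^-6 = 3.20×10^5
Re > 4000 → turbulent; ε/D = 4.98×10^-4
Swamee-Jain: f = 0.01824

Re ≈ 3.20×10^5; turbulent; f ≈ 0.0182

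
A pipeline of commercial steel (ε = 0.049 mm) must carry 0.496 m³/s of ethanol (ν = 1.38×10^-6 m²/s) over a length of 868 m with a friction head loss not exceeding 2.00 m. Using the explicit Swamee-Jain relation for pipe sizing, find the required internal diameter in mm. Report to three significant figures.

Swamee-Jain (Type III): D = 0.66·[ε^1.25·(LQ²/(gh_f))^4.75 + ν·Q^9.4·(L/(gh_f))^5.2]^0.04
LQ²/(gh_f) = 10.88; L/(gh_f) = 44.24
Term 1 = ε^1.25·(…)^4.75 = 0.345; Term 2 = ν·Q^9.4·(…)^5.2 = 0.685
D = 0.66·(0.345 + 0.685)^0.04 = 0.6608 m = 661 mm
Check: V = 1.45 m/s, Re = 6.93×10^5, f = 0.01361, h_f = 1.91 m ≈ 2.00 m ✓

D ≈ 661 mm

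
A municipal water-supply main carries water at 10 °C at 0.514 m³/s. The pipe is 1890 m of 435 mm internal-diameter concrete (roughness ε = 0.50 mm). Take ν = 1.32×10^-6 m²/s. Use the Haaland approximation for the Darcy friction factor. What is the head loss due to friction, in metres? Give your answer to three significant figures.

h_f ≈ 54.5 m

V = 4Q/(πD²) = 4·0.514/(π·0.435²) = 3.459 m/s
Re = VD/ν = 3.459·0.435/1.32×10^-6 = 1.14×10^6 → turbulent
ε/D = 0.50/435 = 0.00115
Haaland: f = 0.02057
h_f = f(L/D)V²/(2g) = 0.02057·(1890/0.435)·3.459²/(2·9.81) = 54.49 m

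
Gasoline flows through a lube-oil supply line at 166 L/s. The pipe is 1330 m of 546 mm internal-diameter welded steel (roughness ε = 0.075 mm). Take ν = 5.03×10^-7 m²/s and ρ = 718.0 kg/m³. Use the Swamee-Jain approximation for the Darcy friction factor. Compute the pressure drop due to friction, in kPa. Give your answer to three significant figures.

Δp ≈ 6.29 kPa

V = 4Q/(πD²) = 4·0.166/(π·0.546²) = 0.7090 m/s
Re = VD/ν = 0.7090·0.546/5.03×10^-7 = 7.70×10^5 → turbulent
ε/D = 0.075/546 = 1.37×10^-4
Swamee-Jain: f = 0.01431
h_f = f(L/D)V²/(2g) = 0.01431·(1330/0.546)·0.7090²/(2·9.81) = 0.8929 m
Δp = ρg·h_f = 718.0·9.81·0.8929 = 6.289 kPa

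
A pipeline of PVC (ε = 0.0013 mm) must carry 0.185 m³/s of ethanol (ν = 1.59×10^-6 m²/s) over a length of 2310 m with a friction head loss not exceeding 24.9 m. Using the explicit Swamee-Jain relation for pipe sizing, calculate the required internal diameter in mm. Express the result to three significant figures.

D ≈ 327 mm

Swamee-Jain (Type III): D = 0.66·[ε^1.25·(LQ²/(gh_f))^4.75 + ν·Q^9.4·(L/(gh_f))^5.2]^0.04
LQ²/(gh_f) = 0.3237; L/(gh_f) = 9.457
Term 1 = ε^1.25·(…)^4.75 = 2.07×10^-10; Term 2 = ν·Q^9.4·(…)^5.2 = 2.44×10^-8
D = 0.66·(2.07×10^-10 + 2.44×10^-8)^0.04 = 0.3275 m = 327 mm
Check: V = 2.20 m/s, Re = 4.52×10^5, f = 0.01339, h_f = 23.2 m ≈ 24.9 m ✓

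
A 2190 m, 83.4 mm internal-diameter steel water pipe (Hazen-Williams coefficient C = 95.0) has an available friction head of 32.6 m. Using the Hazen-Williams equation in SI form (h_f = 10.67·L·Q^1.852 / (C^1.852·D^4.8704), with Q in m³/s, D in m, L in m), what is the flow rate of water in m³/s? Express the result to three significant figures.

Rearranging: Q = [h_f·C^1.852·D^4.8704 / (10.67·L)]^(1/1.852)
Q = [32.6·95.0^1.852·0.0834^4.8704 / (10.67·2190)]^0.540 = 0.003970 m³/s

Q ≈ 0.00397 m³/s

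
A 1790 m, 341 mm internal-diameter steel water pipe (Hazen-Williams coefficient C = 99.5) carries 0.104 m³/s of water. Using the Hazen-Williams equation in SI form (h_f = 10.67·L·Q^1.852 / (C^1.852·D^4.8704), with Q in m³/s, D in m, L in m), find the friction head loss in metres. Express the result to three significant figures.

h_f = 10.67·1790·0.104^1.852 / (99.5^1.852·0.341^4.8704) = 10.87 m

h_f ≈ 10.9 m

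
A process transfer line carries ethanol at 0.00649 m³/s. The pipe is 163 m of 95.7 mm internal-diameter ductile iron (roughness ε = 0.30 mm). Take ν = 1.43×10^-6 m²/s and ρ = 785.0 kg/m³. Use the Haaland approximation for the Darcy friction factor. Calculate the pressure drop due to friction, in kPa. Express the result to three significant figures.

V = 4Q/(πD²) = 4·0.00649/(π·0.0957²) = 0.9023 m/s
Re = VD/ν = 0.9023·0.0957/1.43×10^-6 = 6.04×10^4 → turbulent
ε/D = 0.30/95.7 = 0.00313
Haaland: f = 0.02837
h_f = f(L/D)V²/(2g) = 0.02837·(163/0.0957)·0.9023²/(2·9.81) = 2.005 m
Δp = ρg·h_f = 785.0·9.81·2.005 = 15.44 kPa

Δp ≈ 15.4 kPa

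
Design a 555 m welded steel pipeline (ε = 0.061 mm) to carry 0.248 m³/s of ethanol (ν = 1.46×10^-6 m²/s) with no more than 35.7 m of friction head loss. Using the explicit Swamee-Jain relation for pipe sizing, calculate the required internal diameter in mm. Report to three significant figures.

D ≈ 264 mm

Swamee-Jain (Type III): D = 0.66·[ε^1.25·(LQ²/(gh_f))^4.75 + ν·Q^9.4·(L/(gh_f))^5.2]^0.04
LQ²/(gh_f) = 0.09747; L/(gh_f) = 1.585
Term 1 = ε^1.25·(…)^4.75 = 8.49×10^-11; Term 2 = ν·Q^9.4·(…)^5.2 = 3.25×10^-11
D = 0.66·(8.49×10^-11 + 3.25×10^-11)^0.04 = 0.2644 m = 264 mm
Check: V = 4.52 m/s, Re = 8.18×10^5, f = 0.01526, h_f = 33.3 m ≈ 35.7 m ✓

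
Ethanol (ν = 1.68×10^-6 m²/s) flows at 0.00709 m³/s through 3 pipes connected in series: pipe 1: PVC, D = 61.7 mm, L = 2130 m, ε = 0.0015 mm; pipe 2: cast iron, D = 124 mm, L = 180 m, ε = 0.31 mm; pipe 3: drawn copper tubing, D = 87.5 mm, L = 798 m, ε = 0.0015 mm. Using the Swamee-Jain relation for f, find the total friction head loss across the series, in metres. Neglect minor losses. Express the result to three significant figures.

H ≈ 197 m

Pipe 1: V = 2.371 m/s, Re = 8.71×10^4, ε/D = 2.43×10^-5, f = 0.01853, h_1 = f(L/D)V²/2g = 183.3 m
Pipe 2: V = 0.5871 m/s, Re = 4.33×10^4, ε/D = 0.00250, f = 0.02826, h_2 = f(L/D)V²/2g = 0.7207 m
Pipe 3: V = 1.179 m/s, Re = 6.14×10^4, ε/D = 1.71×10^-5, f = 0.01991, h_3 = f(L/D)V²/2g = 12.87 m
Series → Q common, losses add: H = Σh = 196.9 m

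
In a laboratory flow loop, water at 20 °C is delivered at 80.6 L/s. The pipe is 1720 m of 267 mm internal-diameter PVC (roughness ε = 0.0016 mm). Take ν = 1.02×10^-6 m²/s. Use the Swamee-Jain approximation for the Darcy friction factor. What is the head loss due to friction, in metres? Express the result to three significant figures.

V = 4Q/(πD²) = 4·0.0806/(π·0.267²) = 1.440 m/s
Re = VD/ν = 1.440·0.267/1.02×10^-6 = 3.77×10^5 → turbulent
ε/D = 0.0016/267 = 5.99×10^-6
Swamee-Jain: f = 0.01386
h_f = f(L/D)V²/(2g) = 0.01386·(1720/0.267)·1.440²/(2·9.81) = 9.431 m

h_f ≈ 9.43 m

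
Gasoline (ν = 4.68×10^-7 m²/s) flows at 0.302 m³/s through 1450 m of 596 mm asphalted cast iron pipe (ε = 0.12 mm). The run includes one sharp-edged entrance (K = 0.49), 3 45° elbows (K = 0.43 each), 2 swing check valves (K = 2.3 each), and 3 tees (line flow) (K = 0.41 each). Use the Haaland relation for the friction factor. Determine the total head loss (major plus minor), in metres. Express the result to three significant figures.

V = 4Q/(πD²) = 1.082 m/s; V²/2g = 0.05972 m
Re = 1.38×10^6, ε/D = 2.01×10^-4 → f = 0.01440 (Haaland)
Major: h_f = f(L/D)·V²/2g = 0.01440·2433·0.05972 = 2.093 m
Minor: ΣK = 7.61; h_m = ΣK·V²/2g = 0.4545 m
Total H_L = 2.093 + 0.4545 = 2.547 m

H_L ≈ 2.55 m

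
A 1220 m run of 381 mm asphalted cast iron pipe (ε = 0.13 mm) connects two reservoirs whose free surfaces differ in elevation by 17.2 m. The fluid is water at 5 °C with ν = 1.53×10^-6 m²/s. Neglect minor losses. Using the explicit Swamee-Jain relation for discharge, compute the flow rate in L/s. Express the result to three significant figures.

Q ≈ 289 L/s

Swamee-Jain (Type II): Q = -0.965·√(gD⁵h_f/L)·ln[ε/(3.7D) + √(3.17ν²L/(gD³h_f))]
√(gD⁵h_f/L) = √(9.81·0.381⁵·17.2/1220) = 0.03332
ε/(3.7D) = 9.22×10^-5; √(3.17ν²L/(gD³h_f)) = 3.11×10^-5
Q = -0.965·0.03332·ln(1.234×10^-4) = 0.2894 m³/s
Check: V = 2.54 m/s, Re = 6.32×10^5, f = 0.01646, h_f = 17.3 m ≈ 17.2 m ✓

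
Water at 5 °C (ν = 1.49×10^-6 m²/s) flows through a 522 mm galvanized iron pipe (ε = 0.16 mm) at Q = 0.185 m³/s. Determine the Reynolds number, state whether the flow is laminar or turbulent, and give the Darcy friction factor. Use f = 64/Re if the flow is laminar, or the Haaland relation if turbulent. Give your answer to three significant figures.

V = 4Q/(πD²) = 0.8645 m/s
Re = VD/ν = 0.8645·0.522/1.49×10^-6 = 3.03×10^5
Re > 4000 → turbulent; ε/D = 3.07×10^-4
Haaland: f = 0.01683

Re ≈ 3.03×10^5; turbulent; f ≈ 0.0168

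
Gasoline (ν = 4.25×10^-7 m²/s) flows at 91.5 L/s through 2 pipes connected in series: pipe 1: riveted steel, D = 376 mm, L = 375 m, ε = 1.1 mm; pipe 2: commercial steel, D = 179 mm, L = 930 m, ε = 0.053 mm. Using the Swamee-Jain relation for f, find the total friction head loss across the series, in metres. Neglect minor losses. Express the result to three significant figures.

Pipe 1: V = 0.8241 m/s, Re = 7.29×10^5, ε/D = 0.00293, f = 0.02626, h_1 = f(L/D)V²/2g = 0.9064 m
Pipe 2: V = 3.636 m/s, Re = 1.53×10^6, ε/D = 2.96×10^-4, f = 0.01547, h_2 = f(L/D)V²/2g = 54.17 m
Series → Q common, losses add: H = Σh = 55.08 m

H ≈ 55.1 m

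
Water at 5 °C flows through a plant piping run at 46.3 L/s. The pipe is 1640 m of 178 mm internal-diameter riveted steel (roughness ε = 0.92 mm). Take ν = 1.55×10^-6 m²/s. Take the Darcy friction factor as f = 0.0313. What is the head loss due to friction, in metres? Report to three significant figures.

V = 4Q/(πD²) = 4·0.0463/(π·0.178²) = 1.861 m/s
h_f = f(L/D)V²/(2g) = 0.03130·(1640/0.178)·1.861²/(2·9.81) = 50.88 m

h_f ≈ 50.9 m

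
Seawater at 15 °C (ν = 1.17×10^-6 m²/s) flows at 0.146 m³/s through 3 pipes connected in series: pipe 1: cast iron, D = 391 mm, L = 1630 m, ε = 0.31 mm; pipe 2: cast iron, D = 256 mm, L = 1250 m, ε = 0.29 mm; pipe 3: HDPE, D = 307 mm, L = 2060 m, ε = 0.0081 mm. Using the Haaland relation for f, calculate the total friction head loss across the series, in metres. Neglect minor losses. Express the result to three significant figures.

Pipe 1: V = 1.216 m/s, Re = 4.06×10^5, ε/D = 7.93×10^-4, f = 0.01936, h_1 = f(L/D)V²/2g = 6.081 m
Pipe 2: V = 2.837 m/s, Re = 6.21×10^5, ε/D = 0.00113, f = 0.02067, h_2 = f(L/D)V²/2g = 41.40 m
Pipe 3: V = 1.972 m/s, Re = 5.18×10^5, ε/D = 2.64×10^-5, f = 0.01331, h_3 = f(L/D)V²/2g = 17.70 m
Series → Q common, losses add: H = Σh = 65.18 m

H ≈ 65.2 m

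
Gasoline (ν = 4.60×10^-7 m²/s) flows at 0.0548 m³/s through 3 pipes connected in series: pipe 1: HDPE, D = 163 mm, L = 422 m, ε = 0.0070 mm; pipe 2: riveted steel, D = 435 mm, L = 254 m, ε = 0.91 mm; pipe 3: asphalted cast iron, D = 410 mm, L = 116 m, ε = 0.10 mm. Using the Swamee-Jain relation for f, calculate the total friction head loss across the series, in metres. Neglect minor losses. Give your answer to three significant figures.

Pipe 1: V = 2.626 m/s, Re = 9.31×10^5, ε/D = 4.29×10^-5, f = 0.01266, h_1 = f(L/D)V²/2g = 11.52 m
Pipe 2: V = 0.3687 m/s, Re = 3.49×10^5, ε/D = 0.00209, f = 0.02434, h_2 = f(L/D)V²/2g = 0.09851 m
Pipe 3: V = 0.4151 m/s, Re = 3.70×10^5, ε/D = 2.44×10^-4, f = 0.01632, h_3 = f(L/D)V²/2g = 0.04054 m
Series → Q common, losses add: H = Σh = 11.66 m

H ≈ 11.7 m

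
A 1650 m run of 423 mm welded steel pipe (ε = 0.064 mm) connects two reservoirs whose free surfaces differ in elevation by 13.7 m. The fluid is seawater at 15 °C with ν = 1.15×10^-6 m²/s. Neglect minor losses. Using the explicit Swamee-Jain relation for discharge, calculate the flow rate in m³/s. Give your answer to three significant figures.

Swamee-Jain (Type II): Q = -0.965·√(gD⁵h_f/L)·ln[ε/(3.7D) + √(3.17ν²L/(gD³h_f))]
√(gD⁵h_f/L) = √(9.81·0.423⁵·13.7/1650) = 0.03321
ε/(3.7D) = 4.09×10^-5; √(3.17ν²L/(gD³h_f)) = 2.61×10^-5
Q = -0.965·0.03321·ln(6.697×10^-5) = 0.3080 m³/s
Check: V = 2.19 m/s, Re = 8.06×10^5, f = 0.01442, h_f = 13.8 m ≈ 13.7 m ✓

Q ≈ 0.308 m³/s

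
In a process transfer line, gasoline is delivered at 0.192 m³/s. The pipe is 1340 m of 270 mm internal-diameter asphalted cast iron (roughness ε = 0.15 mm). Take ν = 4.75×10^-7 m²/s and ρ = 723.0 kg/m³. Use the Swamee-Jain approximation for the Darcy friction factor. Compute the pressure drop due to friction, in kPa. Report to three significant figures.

V = 4Q/(πD²) = 4·0.192/(π·0.270²) = 3.353 m/s
Re = VD/ν = 3.353·0.270/4.75×10^-7 = 1.91×10^6 → turbulent
ε/D = 0.15/270 = 5.56×10^-4
Swamee-Jain: f = 0.01742
h_f = f(L/D)V²/(2g) = 0.01742·(1340/0.270)·3.353²/(2·9.81) = 49.56 m
Δp = ρg·h_f = 723.0·9.81·49.56 = 351.5 kPa

Δp ≈ 352 kPa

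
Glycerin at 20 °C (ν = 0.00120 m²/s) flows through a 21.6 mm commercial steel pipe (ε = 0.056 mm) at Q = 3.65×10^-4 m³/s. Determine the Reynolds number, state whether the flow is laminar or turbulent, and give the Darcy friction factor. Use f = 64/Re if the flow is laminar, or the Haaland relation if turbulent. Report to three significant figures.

Re ≈ 17.9; laminar; f = 64/Re ≈ 3.57

V = 4Q/(πD²) = 0.9961 m/s
Re = VD/ν = 0.9961·0.0216/0.00120 = 17.9
Re < 2300 → laminar → f = 64/Re = 3.570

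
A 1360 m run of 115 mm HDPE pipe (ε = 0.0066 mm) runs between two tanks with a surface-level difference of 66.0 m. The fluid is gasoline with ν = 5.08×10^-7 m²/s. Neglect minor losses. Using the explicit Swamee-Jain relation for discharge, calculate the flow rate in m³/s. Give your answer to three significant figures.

Swamee-Jain (Type II): Q = -0.965·√(gD⁵h_f/L)·ln[ε/(3.7D) + √(3.17ν²L/(gD³h_f))]
√(gD⁵h_f/L) = √(9.81·0.115⁵·66.0/1360) = 0.003094
ε/(3.7D) = 1.55×10^-5; √(3.17ν²L/(gD³h_f)) = 3.36×10^-5
Q = -0.965·0.003094·ln(4.912×10^-5) = 0.02963 m³/s
Check: V = 2.85 m/s, Re = 6.46×10^5, f = 0.01348, h_f = 66.1 m ≈ 66.0 m ✓

Q ≈ 0.0296 m³/s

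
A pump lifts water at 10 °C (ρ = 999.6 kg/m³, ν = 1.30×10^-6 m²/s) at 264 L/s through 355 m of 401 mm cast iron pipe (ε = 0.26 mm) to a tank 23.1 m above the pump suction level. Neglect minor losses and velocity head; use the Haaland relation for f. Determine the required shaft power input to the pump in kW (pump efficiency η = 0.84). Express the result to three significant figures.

V = 4Q/(πD²) = 2.090 m/s; Re = 6.45×10^5; ε/D = 6.48×10^-4; f = 0.01831
h_f = f(L/D)V²/2g = 3.610 m
Total head H = z + h_f = 23.1 + 3.610 = 26.71 m
P_hyd = ρgQH = 999.6·9.81·0.264·26.71 = 69.15 kW
P_shaft = P_hyd/η = 69.15/0.84 = 82.32 kW

P_shaft ≈ 82.3 kW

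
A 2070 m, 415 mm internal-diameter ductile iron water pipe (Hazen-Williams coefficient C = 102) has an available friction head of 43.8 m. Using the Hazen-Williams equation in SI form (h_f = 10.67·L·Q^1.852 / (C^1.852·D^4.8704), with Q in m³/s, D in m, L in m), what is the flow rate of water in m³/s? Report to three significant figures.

Q ≈ 0.351 m³/s

Rearranging: Q = [h_f·C^1.852·D^4.8704 / (10.67·L)]^(1/1.852)
Q = [43.8·102^1.852·0.415^4.8704 / (10.67·2070)]^0.540 = 0.3506 m³/s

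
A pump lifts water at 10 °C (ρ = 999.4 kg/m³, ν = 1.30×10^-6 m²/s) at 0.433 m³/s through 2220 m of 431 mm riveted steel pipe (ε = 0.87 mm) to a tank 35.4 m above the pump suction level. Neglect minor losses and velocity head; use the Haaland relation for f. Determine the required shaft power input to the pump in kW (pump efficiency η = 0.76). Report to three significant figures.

V = 4Q/(πD²) = 2.968 m/s; Re = 9.84×10^5; ε/D = 0.00202; f = 0.02369
h_f = f(L/D)V²/2g = 54.78 m
Total head H = z + h_f = 35.4 + 54.78 = 90.18 m
P_hyd = ρgQH = 999.4·9.81·0.433·90.18 = 382.8 kW
P_shaft = P_hyd/η = 382.8/0.76 = 503.7 kW

P_shaft ≈ 504 kW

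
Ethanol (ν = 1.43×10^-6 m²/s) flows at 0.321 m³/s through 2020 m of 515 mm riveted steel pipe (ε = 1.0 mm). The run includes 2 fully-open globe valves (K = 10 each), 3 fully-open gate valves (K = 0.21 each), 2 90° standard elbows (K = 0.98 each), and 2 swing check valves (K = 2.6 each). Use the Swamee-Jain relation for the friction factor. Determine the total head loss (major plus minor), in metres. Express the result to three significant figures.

V = 4Q/(πD²) = 1.541 m/s; V²/2g = 0.1210 m
Re = 5.55×10^5, ε/D = 0.00194 → f = 0.02368 (Swamee-Jain)
Major: h_f = f(L/D)·V²/2g = 0.02368·3922·0.1210 = 11.24 m
Minor: ΣK = 27.8; h_m = ΣK·V²/2g = 3.363 m
Total H_L = 11.24 + 3.363 = 14.61 m

H_L ≈ 14.6 m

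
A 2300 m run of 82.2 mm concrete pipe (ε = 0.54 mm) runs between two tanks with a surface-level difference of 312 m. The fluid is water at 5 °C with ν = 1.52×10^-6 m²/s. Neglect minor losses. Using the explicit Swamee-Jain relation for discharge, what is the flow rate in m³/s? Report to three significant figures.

Swamee-Jain (Type II): Q = -0.965·√(gD⁵h_f/L)·ln[ε/(3.7D) + √(3.17ν²L/(gD³h_f))]
√(gD⁵h_f/L) = √(9.81·0.0822⁵·312/2300) = 0.002235
ε/(3.7D) = 0.00178; √(3.17ν²L/(gD³h_f)) = 9.95×10^-5
Q = -0.965·0.002235·ln(0.001875) = 0.01354 m³/s
Check: V = 2.55 m/s, Re = 1.38×10^5, f = 0.03382, h_f = 314 m ≈ 312 m ✓

Q ≈ 0.0135 m³/s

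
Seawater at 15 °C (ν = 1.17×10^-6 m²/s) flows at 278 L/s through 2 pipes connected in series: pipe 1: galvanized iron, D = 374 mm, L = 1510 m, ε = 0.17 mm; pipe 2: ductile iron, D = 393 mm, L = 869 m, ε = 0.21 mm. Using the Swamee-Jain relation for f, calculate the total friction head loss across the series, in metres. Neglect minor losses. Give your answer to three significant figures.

H ≈ 33.0 m

Pipe 1: V = 2.531 m/s, Re = 8.09×10^5, ε/D = 4.55×10^-4, f = 0.01711, h_1 = f(L/D)V²/2g = 22.55 m
Pipe 2: V = 2.292 m/s, Re = 7.70×10^5, ε/D = 5.34×10^-4, f = 0.01767, h_2 = f(L/D)V²/2g = 10.46 m
Series → Q common, losses add: H = Σh = 33.01 m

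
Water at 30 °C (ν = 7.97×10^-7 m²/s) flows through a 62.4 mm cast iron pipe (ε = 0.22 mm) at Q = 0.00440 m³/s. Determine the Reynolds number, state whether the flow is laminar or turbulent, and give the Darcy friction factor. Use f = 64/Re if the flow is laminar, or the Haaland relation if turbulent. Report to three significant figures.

Re ≈ 1.13×10^5; turbulent; f ≈ 0.0284

V = 4Q/(πD²) = 1.439 m/s
Re = VD/ν = 1.439·0.0624/7.97×10^-7 = 1.13×10^5
Re > 4000 → turbulent; ε/D = 0.00353
Haaland: f = 0.02839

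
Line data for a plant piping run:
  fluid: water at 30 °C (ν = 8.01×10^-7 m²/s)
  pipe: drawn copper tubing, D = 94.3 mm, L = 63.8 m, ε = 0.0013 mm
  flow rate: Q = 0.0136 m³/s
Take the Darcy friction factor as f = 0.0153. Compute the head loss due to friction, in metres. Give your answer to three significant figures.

h_f ≈ 2.00 m

V = 4Q/(πD²) = 4·0.0136/(π·0.0943²) = 1.947 m/s
h_f = f(L/D)V²/(2g) = 0.01530·(63.8/0.0943)·1.947²/(2·9.81) = 2.001 m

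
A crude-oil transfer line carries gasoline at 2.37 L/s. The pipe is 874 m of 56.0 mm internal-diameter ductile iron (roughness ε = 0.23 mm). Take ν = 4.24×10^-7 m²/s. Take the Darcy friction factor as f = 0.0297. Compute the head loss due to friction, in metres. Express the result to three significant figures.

V = 4Q/(πD²) = 4·0.00237/(π·0.0560²) = 0.9622 m/s
h_f = f(L/D)V²/(2g) = 0.02970·(874/0.0560)·0.9622²/(2·9.81) = 21.87 m

h_f ≈ 21.9 m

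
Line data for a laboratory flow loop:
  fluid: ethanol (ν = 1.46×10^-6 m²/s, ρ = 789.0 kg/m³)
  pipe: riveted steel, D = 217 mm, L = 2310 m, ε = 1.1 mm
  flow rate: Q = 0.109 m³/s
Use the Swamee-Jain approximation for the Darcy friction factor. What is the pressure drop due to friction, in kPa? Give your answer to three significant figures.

Δp ≈ 1120 kPa

V = 4Q/(πD²) = 4·0.109/(π·0.217²) = 2.947 m/s
Re = VD/ν = 2.947·0.217/1.46×10^-6 = 4.38×10^5 → turbulent
ε/D = 1.1/217 = 0.00507
Swamee-Jain: f = 0.03082
h_f = f(L/D)V²/(2g) = 0.03082·(2310/0.217)·2.947²/(2·9.81) = 145.2 m
Δp = ρg·h_f = 789.0·9.81·145.2 = 1124 kPa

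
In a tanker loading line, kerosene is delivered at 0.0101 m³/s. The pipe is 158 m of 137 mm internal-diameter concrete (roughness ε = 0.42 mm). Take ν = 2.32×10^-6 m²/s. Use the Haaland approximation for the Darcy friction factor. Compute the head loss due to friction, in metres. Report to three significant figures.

V = 4Q/(πD²) = 4·0.0101/(π·0.137²) = 0.6852 m/s
Re = VD/ν = 0.6852·0.137/2.32×10^-6 = 4.05×10^4 → turbulent
ε/D = 0.42/137 = 0.00307
Haaland: f = 0.02905
h_f = f(L/D)V²/(2g) = 0.02905·(158/0.137)·0.6852²/(2·9.81) = 0.8016 m

h_f ≈ 0.802 m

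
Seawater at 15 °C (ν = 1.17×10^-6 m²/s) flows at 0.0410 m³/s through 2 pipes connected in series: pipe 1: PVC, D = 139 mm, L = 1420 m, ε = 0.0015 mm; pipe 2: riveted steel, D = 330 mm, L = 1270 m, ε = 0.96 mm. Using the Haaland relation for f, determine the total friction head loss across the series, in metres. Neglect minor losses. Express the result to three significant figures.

H ≈ 55.4 m

Pipe 1: V = 2.702 m/s, Re = 3.21×10^5, ε/D = 1.08×10^-5, f = 0.01425, h_1 = f(L/D)V²/2g = 54.18 m
Pipe 2: V = 0.4794 m/s, Re = 1.35×10^5, ε/D = 0.00291, f = 0.02689, h_2 = f(L/D)V²/2g = 1.212 m
Series → Q common, losses add: H = Σh = 55.39 m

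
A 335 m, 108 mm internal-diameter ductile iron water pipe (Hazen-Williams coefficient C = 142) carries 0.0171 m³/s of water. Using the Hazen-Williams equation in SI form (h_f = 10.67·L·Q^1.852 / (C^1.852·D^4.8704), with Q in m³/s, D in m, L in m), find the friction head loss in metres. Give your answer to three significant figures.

h_f = 10.67·335·0.0171^1.852 / (142^1.852·0.108^4.8704) = 10.05 m

h_f ≈ 10.1 m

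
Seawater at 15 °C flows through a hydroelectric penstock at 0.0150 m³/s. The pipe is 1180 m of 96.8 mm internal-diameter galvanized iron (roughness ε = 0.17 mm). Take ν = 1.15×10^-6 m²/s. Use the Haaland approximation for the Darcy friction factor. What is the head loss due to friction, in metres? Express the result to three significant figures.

V = 4Q/(πD²) = 4·0.0150/(π·0.0968²) = 2.038 m/s
Re = VD/ν = 2.038·0.0968/1.15×10^-6 = 1.72×10^5 → turbulent
ε/D = 0.17/96.8 = 0.00176
Haaland: f = 0.02367
h_f = f(L/D)V²/(2g) = 0.02367·(1180/0.0968)·2.038²/(2·9.81) = 61.09 m

h_f ≈ 61.1 m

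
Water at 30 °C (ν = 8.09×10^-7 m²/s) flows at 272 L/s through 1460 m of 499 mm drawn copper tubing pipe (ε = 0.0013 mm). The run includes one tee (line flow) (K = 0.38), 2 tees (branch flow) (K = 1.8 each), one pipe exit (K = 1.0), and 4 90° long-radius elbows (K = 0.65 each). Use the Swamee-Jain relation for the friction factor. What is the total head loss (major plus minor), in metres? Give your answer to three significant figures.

V = 4Q/(πD²) = 1.391 m/s; V²/2g = 0.09860 m
Re = 8.58×10^5, ε/D = 2.61×10^-6 → f = 0.01197 (Swamee-Jain)
Major: h_f = f(L/D)·V²/2g = 0.01197·2926·0.09860 = 3.454 m
Minor: ΣK = 7.58; h_m = ΣK·V²/2g = 0.7474 m
Total H_L = 3.454 + 0.7474 = 4.201 m

H_L ≈ 4.20 m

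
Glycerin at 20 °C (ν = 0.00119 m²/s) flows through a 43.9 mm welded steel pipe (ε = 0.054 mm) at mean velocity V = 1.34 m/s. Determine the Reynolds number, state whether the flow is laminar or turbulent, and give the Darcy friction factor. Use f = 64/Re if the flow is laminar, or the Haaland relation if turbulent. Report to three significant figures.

Re = VD/ν = 1.340·0.0439/0.00119 = 49.4
Re < 2300 → laminar → f = 64/Re = 1.295

Re ≈ 49.4; laminar; f = 64/Re ≈ 1.29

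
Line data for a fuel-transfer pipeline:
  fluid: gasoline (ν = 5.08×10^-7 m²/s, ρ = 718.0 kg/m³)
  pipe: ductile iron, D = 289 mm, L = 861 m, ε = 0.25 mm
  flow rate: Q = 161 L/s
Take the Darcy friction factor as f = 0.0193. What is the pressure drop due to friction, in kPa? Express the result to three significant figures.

Δp ≈ 124 kPa

V = 4Q/(πD²) = 4·0.161/(π·0.289²) = 2.454 m/s
h_f = f(L/D)V²/(2g) = 0.01930·(861/0.289)·2.454²/(2·9.81) = 17.65 m
Δp = ρg·h_f = 718.0·9.81·17.65 = 124.3 kPa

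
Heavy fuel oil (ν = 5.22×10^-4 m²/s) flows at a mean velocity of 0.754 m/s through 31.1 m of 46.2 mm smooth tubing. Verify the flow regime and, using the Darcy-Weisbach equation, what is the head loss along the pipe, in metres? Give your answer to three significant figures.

Re = VD/ν = 0.754·0.04620/5.22×10^-4 = 66.7 → laminar (Re < 2300)
f = 64/Re = 0.9590
h_f = f(L/D)V²/(2g) = 0.9590·(31.1/0.04620)·0.754²/(2·9.81) = 18.71 m

h_f ≈ 18.7 m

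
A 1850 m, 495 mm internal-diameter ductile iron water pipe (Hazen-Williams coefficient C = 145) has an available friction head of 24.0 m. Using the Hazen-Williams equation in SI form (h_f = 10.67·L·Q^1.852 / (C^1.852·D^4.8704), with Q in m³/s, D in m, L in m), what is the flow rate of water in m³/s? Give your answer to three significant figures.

Rearranging: Q = [h_f·C^1.852·D^4.8704 / (10.67·L)]^(1/1.852)
Q = [24.0·145^1.852·0.495^4.8704 / (10.67·1850)]^0.540 = 0.6084 m³/s

Q ≈ 0.608 m³/s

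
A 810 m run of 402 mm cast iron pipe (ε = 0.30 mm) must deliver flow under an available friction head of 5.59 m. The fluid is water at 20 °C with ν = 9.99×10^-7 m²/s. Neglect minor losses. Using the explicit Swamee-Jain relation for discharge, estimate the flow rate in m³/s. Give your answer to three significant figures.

Swamee-Jain (Type II): Q = -0.965·√(gD⁵h_f/L)·ln[ε/(3.7D) + √(3.17ν²L/(gD³h_f))]
√(gD⁵h_f/L) = √(9.81·0.402⁵·5.59/810) = 0.02666
ε/(3.7D) = 2.02×10^-4; √(3.17ν²L/(gD³h_f)) = 2.68×10^-5
Q = -0.965·0.02666·ln(2.285×10^-4) = 0.2157 m³/s
Check: V = 1.70 m/s, Re = 6.84×10^5, f = 0.01896, h_f = 5.62 m ≈ 5.59 m ✓

Q ≈ 0.216 m³/s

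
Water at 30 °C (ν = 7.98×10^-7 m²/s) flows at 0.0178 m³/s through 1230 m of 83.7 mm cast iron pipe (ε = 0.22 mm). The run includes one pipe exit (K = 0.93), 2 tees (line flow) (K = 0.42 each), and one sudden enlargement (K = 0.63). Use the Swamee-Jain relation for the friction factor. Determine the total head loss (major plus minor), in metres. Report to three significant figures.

V = 4Q/(πD²) = 3.235 m/s; V²/2g = 0.5334 m
Re = 3.39×10^5, ε/D = 0.00263 → f = 0.02580 (Swamee-Jain)
Major: h_f = f(L/D)·V²/2g = 0.02580·14695·0.5334 = 202.2 m
Minor: ΣK = 2.40; h_m = ΣK·V²/2g = 1.280 m
Total H_L = 202.2 + 1.280 = 203.5 m

H_L ≈ 203 m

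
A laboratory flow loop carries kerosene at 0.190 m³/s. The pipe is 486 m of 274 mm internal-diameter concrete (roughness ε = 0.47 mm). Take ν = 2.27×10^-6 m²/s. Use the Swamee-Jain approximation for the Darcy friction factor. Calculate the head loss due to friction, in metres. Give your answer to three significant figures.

h_f ≈ 21.7 m

V = 4Q/(πD²) = 4·0.190/(π·0.274²) = 3.222 m/s
Re = VD/ν = 3.222·0.274/2.27×10^-6 = 3.89×10^5 → turbulent
ε/D = 0.47/274 = 0.00172
Swamee-Jain: f = 0.02315
h_f = f(L/D)V²/(2g) = 0.02315·(486/0.274)·3.222²/(2·9.81) = 21.73 m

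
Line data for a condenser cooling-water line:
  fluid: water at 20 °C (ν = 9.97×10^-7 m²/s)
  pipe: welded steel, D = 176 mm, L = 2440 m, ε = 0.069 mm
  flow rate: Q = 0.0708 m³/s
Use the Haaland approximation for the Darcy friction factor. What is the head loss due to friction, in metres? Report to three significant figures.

h_f ≈ 101 m

V = 4Q/(πD²) = 4·0.0708/(π·0.176²) = 2.910 m/s
Re = VD/ν = 2.910·0.176/9.97×10^-7 = 5.14×10^5 → turbulent
ε/D = 0.069/176 = 3.92×10^-4
Haaland: f = 0.01683
h_f = f(L/D)V²/(2g) = 0.01683·(2440/0.176)·2.910²/(2·9.81) = 100.7 m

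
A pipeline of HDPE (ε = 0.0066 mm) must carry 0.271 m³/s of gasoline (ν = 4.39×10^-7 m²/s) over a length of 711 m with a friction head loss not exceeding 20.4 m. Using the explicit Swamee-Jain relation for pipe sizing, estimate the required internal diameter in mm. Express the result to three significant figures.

D ≈ 297 mm

Swamee-Jain (Type III): D = 0.66·[ε^1.25·(LQ²/(gh_f))^4.75 + ν·Q^9.4·(L/(gh_f))^5.2]^0.04
LQ²/(gh_f) = 0.2609; L/(gh_f) = 3.553
Term 1 = ε^1.25·(…)^4.75 = 5.66×10^-10; Term 2 = ν·Q^9.4·(…)^5.2 = 1.50×10^-9
D = 0.66·(5.66×10^-10 + 1.50×10^-9)^0.04 = 0.2966 m = 297 mm
Check: V = 3.92 m/s, Re = 2.65×10^6, f = 0.01081, h_f = 20.3 m ≈ 20.4 m ✓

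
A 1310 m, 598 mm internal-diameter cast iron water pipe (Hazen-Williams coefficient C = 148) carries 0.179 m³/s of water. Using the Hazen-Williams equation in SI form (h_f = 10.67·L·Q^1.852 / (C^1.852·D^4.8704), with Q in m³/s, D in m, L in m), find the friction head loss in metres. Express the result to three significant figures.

h_f = 10.67·1310·0.179^1.852 / (148^1.852·0.598^4.8704) = 0.6760 m

h_f ≈ 0.676 m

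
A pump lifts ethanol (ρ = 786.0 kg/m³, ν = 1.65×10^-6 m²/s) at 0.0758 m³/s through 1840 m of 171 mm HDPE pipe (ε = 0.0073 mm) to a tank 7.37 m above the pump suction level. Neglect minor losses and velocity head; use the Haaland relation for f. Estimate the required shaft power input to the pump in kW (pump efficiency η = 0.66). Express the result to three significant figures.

V = 4Q/(πD²) = 3.301 m/s; Re = 3.42×10^5; ε/D = 4.27×10^-5; f = 0.01440
h_f = f(L/D)V²/2g = 86.04 m
Total head H = z + h_f = 7.37 + 86.04 = 93.41 m
P_hyd = ρgQH = 786.0·9.81·0.0758·93.41 = 54.60 kW
P_shaft = P_hyd/η = 54.60/0.66 = 82.72 kW

P_shaft ≈ 82.7 kW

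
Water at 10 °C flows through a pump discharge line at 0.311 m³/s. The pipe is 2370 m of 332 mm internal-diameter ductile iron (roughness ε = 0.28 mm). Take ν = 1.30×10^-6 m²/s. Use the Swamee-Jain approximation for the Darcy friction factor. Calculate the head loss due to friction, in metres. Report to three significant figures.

V = 4Q/(πD²) = 4·0.311/(π·0.332²) = 3.592 m/s
Re = VD/ν = 3.592·0.332/1.30×10^-6 = 9.17×10^5 → turbulent
ε/D = 0.28/332 = 8.43×10^-4
Swamee-Jain: f = 0.01932
h_f = f(L/D)V²/(2g) = 0.01932·(2370/0.332)·3.592²/(2·9.81) = 90.71 m

h_f ≈ 90.7 m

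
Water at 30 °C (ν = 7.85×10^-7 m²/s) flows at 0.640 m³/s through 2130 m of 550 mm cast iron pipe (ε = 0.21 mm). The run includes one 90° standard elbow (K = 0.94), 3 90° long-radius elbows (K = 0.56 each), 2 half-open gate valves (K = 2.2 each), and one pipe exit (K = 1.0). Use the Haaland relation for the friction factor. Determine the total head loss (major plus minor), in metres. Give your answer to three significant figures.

H_L ≈ 26.0 m

V = 4Q/(πD²) = 2.694 m/s; V²/2g = 0.3699 m
Re = 1.89×10^6, ε/D = 3.82×10^-4 → f = 0.01605 (Haaland)
Major: h_f = f(L/D)·V²/2g = 0.01605·3873·0.3699 = 23.00 m
Minor: ΣK = 8.02; h_m = ΣK·V²/2g = 2.966 m
Total H_L = 23.00 + 2.966 = 25.96 m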